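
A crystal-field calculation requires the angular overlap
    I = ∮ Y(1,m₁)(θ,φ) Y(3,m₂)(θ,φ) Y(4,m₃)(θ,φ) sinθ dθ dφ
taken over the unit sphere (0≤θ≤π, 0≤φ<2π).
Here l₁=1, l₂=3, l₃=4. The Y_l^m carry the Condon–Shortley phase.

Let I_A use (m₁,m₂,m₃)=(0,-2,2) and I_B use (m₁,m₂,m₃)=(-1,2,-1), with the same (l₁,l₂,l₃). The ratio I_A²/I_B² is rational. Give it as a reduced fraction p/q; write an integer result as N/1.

4/1

Same 1,3,4: normalisation and zero-m 3j drop out of the ratio.
A: Δ: 0! 2! 6! / 9! → 1/252; sum: t=0:+1/120 = 1/120; 3j²(1 3 4; 0 -2 2) = Δ·Π!·Σ² = 1/21  (sign +1)
B: Δ: 0! 2! 6! / 9! → 1/252; sum: t=0:+1/240 = 1/240; 3j²(1 3 4; -1 2 -1) = Δ·Π!·Σ² = 1/84  (sign -1)
I_A²/I_B² = (1/21)/(1/84) = 4/1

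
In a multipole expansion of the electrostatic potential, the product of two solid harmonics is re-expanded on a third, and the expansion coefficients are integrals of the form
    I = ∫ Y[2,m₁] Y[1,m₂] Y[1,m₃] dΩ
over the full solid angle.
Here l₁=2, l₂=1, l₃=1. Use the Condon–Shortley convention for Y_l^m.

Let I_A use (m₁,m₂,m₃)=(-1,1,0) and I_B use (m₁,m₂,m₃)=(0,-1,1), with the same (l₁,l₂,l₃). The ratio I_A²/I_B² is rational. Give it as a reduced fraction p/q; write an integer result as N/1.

Same 2,1,1: normalisation and zero-m 3j drop out of the ratio.
A: Δ: 2! 2! 0! / 5! → 1/30; sum: t=2:+1/2 = 1/2; 3j²(2 1 1; -1 1 0) = Δ·Π!·Σ² = 1/10  (sign -1)
B: Δ: 2! 2! 0! / 5! → 1/30; sum: t=0:+1/4 = 1/4; 3j²(2 1 1; 0 -1 1) = Δ·Π!·Σ² = 1/30  (sign +1)
I_A²/I_B² = (1/10)/(1/30) = 3/1

3/1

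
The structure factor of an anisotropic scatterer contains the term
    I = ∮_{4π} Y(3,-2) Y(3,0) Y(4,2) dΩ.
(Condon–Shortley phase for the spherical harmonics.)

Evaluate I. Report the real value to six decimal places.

-0.044418

m-sum 0 ✓  L=10 even ✓  0≤4≤6 ✓
Π(2lᵢ+1) = 7×7×9 = 441
triangle coeff Δ(3,3,4) = 1/34650
Σ_t [0,2]: t=0:+1/72 t=1:−1/16 t=2:+1/72 = -5/144
(3j)²=2/77 [(3 3 4; 0 0 0)], sign=-1
Σ_t [1,2]: t=1:−1/96 t=2:+1/72 = 1/288
(3j)²=1/462 [(3 3 4; -2 0 2)], sign=+1
⇒ 4πI² = 3/121
I = (-1)√(3/121/(4π)) = -0.04441841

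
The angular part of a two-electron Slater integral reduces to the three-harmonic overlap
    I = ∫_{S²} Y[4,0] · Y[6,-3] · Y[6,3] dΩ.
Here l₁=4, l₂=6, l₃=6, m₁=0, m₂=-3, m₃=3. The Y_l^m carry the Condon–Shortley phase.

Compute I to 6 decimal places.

0.081461

m-sum 0 ✓  L=16 even ✓  2≤6≤10 ✓
Π(2lᵢ+1) = 9×13×13 = 1521
triangle coeff Δ(4,6,6) = 1/15315300
Σ_t [0,4]: t=0:+1/829440 t=1:−1/25920 t=2:+1/9216 t=3:−1/25920 t=4:+1/829440 = 7/207360
(3j)²=28/2431 [(4 6 6; 0 0 0)], sign=+1
Σ_t [0,3]: t=0:+1/414720 t=1:−1/51840 t=2:+1/80640 t=3:−1/1451520 = -1/193536
(3j)²=81/17017 [(4 6 6; 0 -3 3)], sign=+1
⇒ 4πI² = 2916/34969
I = (+1)√(2916/34969/(4π)) = 0.08146053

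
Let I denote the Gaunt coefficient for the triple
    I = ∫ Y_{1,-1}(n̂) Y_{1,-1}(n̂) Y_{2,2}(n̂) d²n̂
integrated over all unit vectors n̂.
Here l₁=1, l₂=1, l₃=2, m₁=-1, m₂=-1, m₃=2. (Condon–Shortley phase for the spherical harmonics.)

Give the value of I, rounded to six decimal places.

m-sum 0 ✓  L=4 even ✓  0≤2≤2 ✓
Π(2lᵢ+1) = 3×3×5 = 45
triangle coeff Δ(1,1,2) = 1/30
Σ_t [0,0]: t=0:+1/1 = 1/1
(3j)²=2/15 [(1 1 2; 0 0 0)], sign=+1
Σ_t [0,0]: t=0:+1/4 = 1/4
(3j)²=1/5 [(1 1 2; -1 -1 2)], sign=+1
⇒ 4πI² = 6/5
I = (+1)√(6/5/(4π)) = 0.30901936

0.309019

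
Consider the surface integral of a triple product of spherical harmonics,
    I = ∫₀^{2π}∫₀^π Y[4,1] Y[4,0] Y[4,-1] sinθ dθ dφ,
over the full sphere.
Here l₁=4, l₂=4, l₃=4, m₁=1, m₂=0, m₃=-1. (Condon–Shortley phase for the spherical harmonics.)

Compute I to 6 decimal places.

Checks pass: Σm=0; 12 even; l₃=4∈[0,8].
(2·4+1)(2·4+1)(2·4+1) = 729
Δ: 4! 4! 4! / 13! → 1/450450
sum: t=0:+1/13824 t=1:−1/216 t=2:+1/64 t=3:−1/216 t=4:+1/13824 = 5/768
3j²(4 4 4; 0 0 0) = Δ·Π!·Σ² = 18/1001  (sign +1)
sum: t=0:+1/3456 t=1:−1/144 t=2:+1/96 t=3:−1/864 = 1/384
3j²(4 4 4; 1 0 -1) = Δ·Π!·Σ² = 9/2002  (sign -1)
combine: 4πI² = 729·18/1001·9/2002 = 59049/1002001
take √, sign -1: I = -0.06848055

-0.068481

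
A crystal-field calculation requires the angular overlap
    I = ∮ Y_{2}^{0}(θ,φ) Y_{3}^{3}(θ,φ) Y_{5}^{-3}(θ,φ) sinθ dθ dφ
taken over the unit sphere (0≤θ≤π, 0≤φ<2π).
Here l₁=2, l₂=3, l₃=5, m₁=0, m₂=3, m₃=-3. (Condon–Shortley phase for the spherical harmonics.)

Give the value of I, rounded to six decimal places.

-0.126792

Rules hold: Σm=0, L=10 even, 1≤5≤5.
N = 5·7·11 = 385
Δ = 0!·4!·6!/11! = 1/2310
Racah Σ t=0..0: t=0:+1/144 = 1/144
⇒ 3j(2 3 5; 0 0 0)² = 10/231, sgn -1
Racah Σ t=0..0: t=0:+1/2880 = 1/2880
⇒ 3j(2 3 5; 0 3 -3)² = 2/165, sgn +1
4πI² = N·(3j₀)²·(3jₘ)² = 20/99
I = -1·√(0.20202/4π) = -0.12679218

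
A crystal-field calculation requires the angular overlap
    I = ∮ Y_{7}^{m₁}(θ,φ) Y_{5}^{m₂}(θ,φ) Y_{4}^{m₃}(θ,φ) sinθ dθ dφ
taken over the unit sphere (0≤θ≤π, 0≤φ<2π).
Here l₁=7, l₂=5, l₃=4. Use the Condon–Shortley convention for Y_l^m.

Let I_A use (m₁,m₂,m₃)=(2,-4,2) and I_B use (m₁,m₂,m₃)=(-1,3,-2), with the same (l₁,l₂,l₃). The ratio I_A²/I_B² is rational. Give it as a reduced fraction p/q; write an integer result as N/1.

78732/105625

l's match ⇒ only the (l;m) 3-j factors differ between A and B.
A: triangle coeff Δ(7,5,4) = 1/6126120; Σ_t [0,1]: t=0:+1/4838400 t=1:−1/483840 = -1/537600; (3j)²=2187/170170 [(7 5 4; 2 -4 2)], sign=-1
B: triangle coeff Δ(7,5,4) = 1/6126120; Σ_t [6,8]: t=6:+1/138240 t=7:−1/604800 t=8:+1/58060800 = 13/2322432; (3j)²=1625/94248 [(7 5 4; -1 3 -2)], sign=+1
I_A²/I_B² = (2187/170170)/(1625/94248) = 78732/105625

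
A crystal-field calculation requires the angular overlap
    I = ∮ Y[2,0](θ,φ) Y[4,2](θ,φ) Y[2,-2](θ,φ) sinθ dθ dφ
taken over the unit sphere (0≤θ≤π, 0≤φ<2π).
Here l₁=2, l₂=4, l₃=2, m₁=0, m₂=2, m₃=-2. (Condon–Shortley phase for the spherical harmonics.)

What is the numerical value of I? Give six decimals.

0.156078

Checks pass: Σm=0; 8 even; l₃=2∈[2,6].
(2·2+1)(2·4+1)(2·2+1) = 225
Δ: 4! 0! 4! / 9! → 1/630
sum: t=2:+1/16 = 1/16
3j²(2 4 2; 0 0 0) = Δ·Π!·Σ² = 2/35  (sign +1)
sum: t=2:+1/96 = 1/96
3j²(2 4 2; 0 2 -2) = Δ·Π!·Σ² = 1/42  (sign +1)
combine: 4πI² = 225·2/35·1/42 = 15/49
take √, sign +1: I = 0.15607835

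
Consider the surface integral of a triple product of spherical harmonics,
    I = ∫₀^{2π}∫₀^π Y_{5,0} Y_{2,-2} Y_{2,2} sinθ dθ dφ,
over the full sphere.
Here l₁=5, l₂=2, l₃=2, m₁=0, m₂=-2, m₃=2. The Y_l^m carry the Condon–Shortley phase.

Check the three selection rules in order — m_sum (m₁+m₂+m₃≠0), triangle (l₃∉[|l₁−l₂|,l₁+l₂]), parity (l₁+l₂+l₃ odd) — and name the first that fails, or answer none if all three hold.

Σmᵢ = 0  ✓
l₃∈[|l₁−l₂|,l₁+l₂]=[3,7], have l₃=2  ✗
Σlᵢ = 9 ⇒ odd

triangle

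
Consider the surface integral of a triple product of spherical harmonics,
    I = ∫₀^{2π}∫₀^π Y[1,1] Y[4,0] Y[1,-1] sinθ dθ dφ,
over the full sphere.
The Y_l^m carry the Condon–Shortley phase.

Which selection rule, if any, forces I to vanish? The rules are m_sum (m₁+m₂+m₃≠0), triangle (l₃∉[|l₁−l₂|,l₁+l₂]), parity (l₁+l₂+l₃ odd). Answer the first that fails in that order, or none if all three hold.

triangle

m₁+m₂+m₃ = 1 + 0 − 1 = 0  ✓
triangle: |1−4|=3 ≤ l₃=1 ≤ 1+4=5  ✗
parity: l₁+l₂+l₃ = 6 is even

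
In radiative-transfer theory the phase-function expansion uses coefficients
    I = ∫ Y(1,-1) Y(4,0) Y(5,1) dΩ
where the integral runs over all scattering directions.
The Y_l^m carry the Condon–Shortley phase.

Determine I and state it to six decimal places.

-0.190188

Checks pass: Σm=0; 10 even; l₃=5∈[3,5].
(2·1+1)(2·4+1)(2·5+1) = 297
Δ: 0! 2! 8! / 11! → 1/495
sum: t=0:+1/576 = 1/576
3j²(1 4 5; 0 0 0) = Δ·Π!·Σ² = 5/99  (sign -1)
sum: t=0:+1/1152 = 1/1152
3j²(1 4 5; -1 0 1) = Δ·Π!·Σ² = 1/33  (sign +1)
combine: 4πI² = 297·5/99·1/33 = 5/11
take √, sign -1: I = -0.19018827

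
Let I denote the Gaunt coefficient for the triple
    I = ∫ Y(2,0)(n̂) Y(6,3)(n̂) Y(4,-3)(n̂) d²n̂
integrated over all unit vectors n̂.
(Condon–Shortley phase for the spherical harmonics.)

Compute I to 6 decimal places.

-0.165283

Checks pass: Σm=0; 12 even; l₃=4∈[4,8].
(2·2+1)(2·6+1)(2·4+1) = 585
Δ: 4! 0! 8! / 13! → 1/6435
sum: t=2:+1/2304 = 1/2304
3j²(2 6 4; 0 0 0) = Δ·Π!·Σ² = 5/143  (sign +1)
sum: t=2:+1/20160 = 1/20160
3j²(2 6 4; 0 3 -3) = Δ·Π!·Σ² = 12/715  (sign -1)
combine: 4πI² = 585·5/143·12/715 = 540/1573
take √, sign -1: I = -0.16528277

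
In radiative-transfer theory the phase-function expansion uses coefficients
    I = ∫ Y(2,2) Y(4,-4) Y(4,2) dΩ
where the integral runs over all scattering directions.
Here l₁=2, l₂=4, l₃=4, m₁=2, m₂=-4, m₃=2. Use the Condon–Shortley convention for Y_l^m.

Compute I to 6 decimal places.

-0.106180

m-sum 0 ✓  L=10 even ✓  2≤4≤6 ✓
Π(2lᵢ+1) = 5×9×9 = 405
triangle coeff Δ(2,4,4) = 1/13860
Σ_t [0,2]: t=0:+1/192 t=1:−1/36 t=2:+1/192 = -5/288
(3j)²=20/693 [(2 4 4; 0 0 0)], sign=-1
Σ_t [0,0]: t=0:+1/2880 = 1/2880
(3j)²=2/165 [(2 4 4; 2 -4 2)], sign=+1
⇒ 4πI² = 120/847
I = (-1)√(120/847/(4π)) = -0.10618031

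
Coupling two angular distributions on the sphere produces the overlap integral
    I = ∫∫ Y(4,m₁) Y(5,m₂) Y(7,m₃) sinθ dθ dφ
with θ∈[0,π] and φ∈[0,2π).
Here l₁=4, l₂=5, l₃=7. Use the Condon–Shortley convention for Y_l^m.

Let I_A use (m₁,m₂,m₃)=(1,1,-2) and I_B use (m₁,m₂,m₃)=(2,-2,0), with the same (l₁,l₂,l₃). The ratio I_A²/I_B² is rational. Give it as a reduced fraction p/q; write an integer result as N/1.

1875/2048

Shared (l₁,l₂,l₃)=(4,5,7): N and (l;000)² cancel in I_A²/I_B².
A: Δ = 2!·6!·8!/17! = 1/6126120; Racah Σ t=0..2: t=0:+1/103680 t=1:−1/34560 t=2:+1/138240 = -1/82944; ⇒ 3j(4 5 7; 1 1 -2)² = 125/9724, sgn +1
B: Δ = 2!·6!·8!/17! = 1/6126120; Racah Σ t=0..2: t=0:+1/69120 t=1:−1/172800 t=2:+1/7257600 = 1/113400; ⇒ 3j(4 5 7; 2 -2 0)² = 512/36465, sgn -1
I_A²/I_B² = (125/9724)/(512/36465) = 1875/2048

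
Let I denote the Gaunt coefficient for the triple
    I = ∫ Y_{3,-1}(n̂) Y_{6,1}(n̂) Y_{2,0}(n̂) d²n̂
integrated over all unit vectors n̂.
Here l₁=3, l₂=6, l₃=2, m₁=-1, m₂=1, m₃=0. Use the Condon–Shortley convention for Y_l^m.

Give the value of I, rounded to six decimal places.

0.000000

l₃=2 ∉ [3,9] — triangle fails ⇒ I = 0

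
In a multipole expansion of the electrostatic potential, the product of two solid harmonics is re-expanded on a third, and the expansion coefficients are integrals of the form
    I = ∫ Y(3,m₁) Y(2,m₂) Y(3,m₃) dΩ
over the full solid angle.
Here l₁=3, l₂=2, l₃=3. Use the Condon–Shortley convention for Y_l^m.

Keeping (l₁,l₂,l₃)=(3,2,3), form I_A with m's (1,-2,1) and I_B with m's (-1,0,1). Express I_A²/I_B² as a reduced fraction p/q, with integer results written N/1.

Shared (l₁,l₂,l₃)=(3,2,3): N and (l;000)² cancel in I_A²/I_B².
A: Δ = 2!·4!·2!/9! = 1/3780; Racah Σ t=0..0: t=0:+1/16 = 1/16; ⇒ 3j(3 2 3; 1 -2 1)² = 2/35, sgn +1
B: Δ = 2!·4!·2!/9! = 1/3780; Racah Σ t=0..2: t=0:+1/96 t=1:−1/6 t=2:+1/16 = -3/32; ⇒ 3j(3 2 3; -1 0 1)² = 3/140, sgn -1
I_A²/I_B² = (2/35)/(3/140) = 8/3

8/3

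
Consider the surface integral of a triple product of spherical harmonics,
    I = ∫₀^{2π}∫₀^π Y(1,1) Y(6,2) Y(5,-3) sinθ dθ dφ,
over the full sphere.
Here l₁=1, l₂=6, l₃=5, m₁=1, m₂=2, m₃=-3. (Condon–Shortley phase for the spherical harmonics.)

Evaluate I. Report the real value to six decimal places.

0.100084

Checks pass: Σm=0; 12 even; l₃=5∈[5,7].
(2·1+1)(2·6+1)(2·5+1) = 429
Δ: 2! 0! 10! / 13! → 1/858
sum: t=1:−1/14400 = -1/14400
3j²(1 6 5; 0 0 0) = Δ·Π!·Σ² = 6/143  (sign +1)
sum: t=0:+1/161280 = 1/161280
3j²(1 6 5; 1 2 -3) = Δ·Π!·Σ² = 1/143  (sign +1)
combine: 4πI² = 429·6/143·1/143 = 18/143
take √, sign +1: I = 0.10008369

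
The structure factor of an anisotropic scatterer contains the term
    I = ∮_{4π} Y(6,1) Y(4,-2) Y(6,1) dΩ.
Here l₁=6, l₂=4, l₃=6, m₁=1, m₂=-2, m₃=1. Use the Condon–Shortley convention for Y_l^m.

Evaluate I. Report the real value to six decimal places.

0.133571

m-sum 0 ✓  L=16 even ✓  2≤6≤10 ✓
Π(2lᵢ+1) = 13×9×13 = 1521
triangle coeff Δ(6,4,6) = 1/15315300
Σ_t [0,4]: t=0:+1/829440 t=1:−1/25920 t=2:+1/9216 t=3:−1/25920 t=4:+1/829440 = 7/207360
(3j)²=28/2431 [(6 4 6; 0 0 0)], sign=+1
Σ_t [0,2]: t=0:+1/69120 t=1:−1/20736 t=2:+1/69120 = -1/51840
(3j)²=280/21879 [(6 4 6; 1 -2 1)], sign=+1
⇒ 4πI² = 7840/34969
I = (+1)√(7840/34969/(4π)) = 0.13357079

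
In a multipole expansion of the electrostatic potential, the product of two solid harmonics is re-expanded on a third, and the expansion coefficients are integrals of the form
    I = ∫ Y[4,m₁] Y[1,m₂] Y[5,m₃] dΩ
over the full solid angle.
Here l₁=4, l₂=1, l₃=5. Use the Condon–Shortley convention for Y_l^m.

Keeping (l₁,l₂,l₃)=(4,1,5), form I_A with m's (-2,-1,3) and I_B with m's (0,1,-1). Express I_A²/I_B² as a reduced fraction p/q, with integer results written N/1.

Same 4,1,5: normalisation and zero-m 3j drop out of the ratio.
A: Δ: 0! 8! 2! / 11! → 1/495; sum: t=0:+1/2880 = 1/2880; 3j²(4 1 5; -2 -1 3) = Δ·Π!·Σ² = 28/495  (sign +1)
B: Δ: 0! 8! 2! / 11! → 1/495; sum: t=0:+1/1152 = 1/1152; 3j²(4 1 5; 0 1 -1) = Δ·Π!·Σ² = 1/33  (sign +1)
I_A²/I_B² = (28/495)/(1/33) = 28/15

28/15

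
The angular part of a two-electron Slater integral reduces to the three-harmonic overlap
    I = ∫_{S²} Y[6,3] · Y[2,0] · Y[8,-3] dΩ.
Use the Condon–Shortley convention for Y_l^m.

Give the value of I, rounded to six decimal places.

Rules hold: Σm=0, L=16 even, 4≤8≤8.
N = 13·5·17 = 1105
Δ = 0!·12!·4!/17! = 1/30940
Racah Σ t=0..0: t=0:+1/2073600 = 1/2073600
⇒ 3j(6 2 8; 0 0 0)² = 28/1105, sgn +1
Racah Σ t=0..0: t=0:+1/8709120 = 1/8709120
⇒ 3j(6 2 8; 3 0 -3)² = 55/3094, sgn -1
4πI² = N·(3j₀)²·(3jₘ)² = 110/221
I = -1·√(0.497738/4π) = -0.19901934

-0.199019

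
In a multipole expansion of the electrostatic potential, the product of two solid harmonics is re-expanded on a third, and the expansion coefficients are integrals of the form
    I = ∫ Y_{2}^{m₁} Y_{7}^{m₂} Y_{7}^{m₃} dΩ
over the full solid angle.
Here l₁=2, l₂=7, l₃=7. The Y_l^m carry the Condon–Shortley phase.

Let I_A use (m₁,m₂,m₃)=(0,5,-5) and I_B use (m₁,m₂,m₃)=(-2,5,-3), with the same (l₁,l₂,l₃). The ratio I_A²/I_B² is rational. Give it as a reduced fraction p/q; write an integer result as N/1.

361/2376

Shared (l₁,l₂,l₃)=(2,7,7): N and (l;000)² cancel in I_A²/I_B².
A: Δ = 2!·2!·12!/17! = 1/185640; Racah Σ t=0..2: t=0:+1/1916006400 t=1:−1/39916800 t=2:+1/29030400 = 19/1916006400; ⇒ 3j(2 7 7; 0 5 -5)² = 361/185640, sgn +1
B: Δ = 2!·2!·12!/17! = 1/185640; Racah Σ t=2..2: t=2:+1/29030400 = 1/29030400; ⇒ 3j(2 7 7; -2 5 -3)² = 99/7735, sgn +1
I_A²/I_B² = (361/185640)/(99/7735) = 361/2376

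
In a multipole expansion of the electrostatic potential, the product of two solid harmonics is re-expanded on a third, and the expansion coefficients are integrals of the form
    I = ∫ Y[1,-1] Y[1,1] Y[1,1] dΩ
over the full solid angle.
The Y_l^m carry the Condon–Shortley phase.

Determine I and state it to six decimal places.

0.000000

m-sum = -1 + 1 + 1 = 1 ≠ 0 ⇒ I = 0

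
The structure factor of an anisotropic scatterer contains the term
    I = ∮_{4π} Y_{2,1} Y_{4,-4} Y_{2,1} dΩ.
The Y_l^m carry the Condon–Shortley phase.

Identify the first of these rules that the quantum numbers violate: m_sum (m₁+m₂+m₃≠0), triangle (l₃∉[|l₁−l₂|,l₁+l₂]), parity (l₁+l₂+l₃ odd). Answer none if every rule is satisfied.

Σmᵢ = -2  ✗
l₃∈[|l₁−l₂|,l₁+l₂]=[2,6], have l₃=2
Σlᵢ = 8 ⇒ even

m_sum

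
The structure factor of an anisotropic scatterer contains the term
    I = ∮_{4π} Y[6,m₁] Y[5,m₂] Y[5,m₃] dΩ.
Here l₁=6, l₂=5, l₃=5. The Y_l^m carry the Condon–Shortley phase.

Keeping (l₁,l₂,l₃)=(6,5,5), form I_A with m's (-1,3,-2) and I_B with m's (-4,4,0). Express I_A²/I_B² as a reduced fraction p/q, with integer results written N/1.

Same 6,5,5: normalisation and zero-m 3j drop out of the ratio.
A: Δ: 6! 6! 4! / 17! → 1/28588560; sum: t=4:+1/41472 t=5:−1/34560 t=6:+1/345600 = -1/518400; 3j²(6 5 5; -1 3 -2) = Δ·Π!·Σ² = 7/36465  (sign +1)
B: Δ: 6! 6! 4! / 17! → 1/28588560; sum: t=5:−1/345600 t=6:+1/207360 = 1/518400; 3j²(6 5 5; -4 4 0) = Δ·Π!·Σ² = 12/2431  (sign -1)
I_A²/I_B² = (7/36465)/(12/2431) = 7/180

7/180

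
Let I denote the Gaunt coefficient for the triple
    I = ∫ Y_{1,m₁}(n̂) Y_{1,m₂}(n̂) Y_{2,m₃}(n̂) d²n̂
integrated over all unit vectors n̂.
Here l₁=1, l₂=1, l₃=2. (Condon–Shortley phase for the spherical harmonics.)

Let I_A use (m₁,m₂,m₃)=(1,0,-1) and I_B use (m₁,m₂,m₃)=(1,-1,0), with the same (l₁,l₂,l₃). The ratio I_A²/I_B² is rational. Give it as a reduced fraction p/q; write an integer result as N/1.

3/1

l's match ⇒ only the (l;m) 3-j factors differ between A and B.
A: triangle coeff Δ(1,1,2) = 1/30; Σ_t [0,0]: t=0:+1/2 = 1/2; (3j)²=1/10 [(1 1 2; 1 0 -1)], sign=-1
B: triangle coeff Δ(1,1,2) = 1/30; Σ_t [0,0]: t=0:+1/4 = 1/4; (3j)²=1/30 [(1 1 2; 1 -1 0)], sign=+1
I_A²/I_B² = (1/10)/(1/30) = 3/1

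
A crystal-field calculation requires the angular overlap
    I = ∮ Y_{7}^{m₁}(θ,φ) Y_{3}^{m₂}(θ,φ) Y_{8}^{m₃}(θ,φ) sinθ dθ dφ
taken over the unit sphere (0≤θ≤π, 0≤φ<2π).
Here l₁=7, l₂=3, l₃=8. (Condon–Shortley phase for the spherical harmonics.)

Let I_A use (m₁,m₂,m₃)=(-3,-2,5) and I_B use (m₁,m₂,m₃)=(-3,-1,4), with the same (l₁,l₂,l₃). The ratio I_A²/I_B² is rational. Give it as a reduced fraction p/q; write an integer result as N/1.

Same 7,3,8: normalisation and zero-m 3j drop out of the ratio.
A: Δ: 2! 12! 4! / 19! → 1/5290740; sum: t=0:+1/87091200 t=1:−1/52254720 = -1/130636800; 3j²(7 3 8; -3 -2 5) = Δ·Π!·Σ² = 88/20349  (sign +1)
B: Δ: 2! 12! 4! / 19! → 1/5290740; sum: t=0:+1/58060800 t=1:−1/13063680 t=2:+1/46448640 = -79/2090188800; 3j²(7 3 8; -3 -1 4) = Δ·Π!·Σ² = 68651/5290740  (sign -1)
I_A²/I_B² = (88/20349)/(68651/5290740) = 2080/6241

2080/6241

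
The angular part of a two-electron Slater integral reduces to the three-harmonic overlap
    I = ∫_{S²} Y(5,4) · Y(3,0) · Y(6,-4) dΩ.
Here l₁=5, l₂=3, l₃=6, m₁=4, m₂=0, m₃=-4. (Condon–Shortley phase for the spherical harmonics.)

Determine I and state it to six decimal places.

-0.139560

m-sum 0 ✓  L=14 even ✓  2≤6≤8 ✓
Π(2lᵢ+1) = 11×7×13 = 1001
triangle coeff Δ(5,3,6) = 1/675675
Σ_t [0,2]: t=0:+1/8640 t=1:−1/2304 t=2:+1/8640 = -7/34560
(3j)²=7/429 [(5 3 6; 0 0 0)], sign=-1
Σ_t [0,1]: t=0:+1/60480 t=1:−1/161280 = 1/96768
(3j)²=15/1001 [(5 3 6; 4 0 -4)], sign=+1
⇒ 4πI² = 35/143
I = (-1)√(35/143/(4π)) = -0.13956004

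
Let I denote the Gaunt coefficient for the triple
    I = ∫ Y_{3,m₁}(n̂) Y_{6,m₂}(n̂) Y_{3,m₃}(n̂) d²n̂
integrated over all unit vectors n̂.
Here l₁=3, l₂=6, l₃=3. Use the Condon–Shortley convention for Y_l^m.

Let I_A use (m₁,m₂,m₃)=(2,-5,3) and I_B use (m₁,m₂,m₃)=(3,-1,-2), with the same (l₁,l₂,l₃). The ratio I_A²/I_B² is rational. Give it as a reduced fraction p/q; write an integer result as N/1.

Shared (l₁,l₂,l₃)=(3,6,3): N and (l;000)² cancel in I_A²/I_B².
A: Δ = 6!·0!·6!/13! = 1/12012; Racah Σ t=1..1: t=1:−1/86400 = -1/86400; ⇒ 3j(3 6 3; 2 -5 3)² = 1/26, sgn -1
B: Δ = 6!·0!·6!/13! = 1/12012; Racah Σ t=0..0: t=0:+1/86400 = 1/86400; ⇒ 3j(3 6 3; 3 -1 -2)² = 1/1716, sgn -1
I_A²/I_B² = (1/26)/(1/1716) = 66/1

66/1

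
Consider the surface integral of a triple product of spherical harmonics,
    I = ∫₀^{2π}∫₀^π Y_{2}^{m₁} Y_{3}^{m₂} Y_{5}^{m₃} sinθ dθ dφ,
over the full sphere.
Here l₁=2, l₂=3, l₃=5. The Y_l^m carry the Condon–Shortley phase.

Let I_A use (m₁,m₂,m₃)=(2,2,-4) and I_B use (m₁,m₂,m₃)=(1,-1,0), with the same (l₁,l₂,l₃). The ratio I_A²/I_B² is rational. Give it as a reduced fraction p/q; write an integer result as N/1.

63/25

Same 2,3,5: normalisation and zero-m 3j drop out of the ratio.
A: Δ: 0! 4! 6! / 11! → 1/2310; sum: t=0:+1/2880 = 1/2880; 3j²(2 3 5; 2 2 -4) = Δ·Π!·Σ² = 3/55  (sign -1)
B: Δ: 0! 4! 6! / 11! → 1/2310; sum: t=0:+1/288 = 1/288; 3j²(2 3 5; 1 -1 0) = Δ·Π!·Σ² = 5/231  (sign -1)
I_A²/I_B² = (3/55)/(5/231) = 63/25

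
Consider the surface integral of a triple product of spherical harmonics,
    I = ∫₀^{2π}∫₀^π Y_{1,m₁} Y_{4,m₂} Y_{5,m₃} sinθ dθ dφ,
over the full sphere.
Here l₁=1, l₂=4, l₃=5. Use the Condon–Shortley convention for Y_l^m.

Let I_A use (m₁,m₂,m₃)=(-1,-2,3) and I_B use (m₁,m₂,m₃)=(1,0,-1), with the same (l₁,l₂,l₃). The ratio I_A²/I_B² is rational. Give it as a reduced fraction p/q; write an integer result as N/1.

Shared (l₁,l₂,l₃)=(1,4,5): N and (l;000)² cancel in I_A²/I_B².
A: Δ = 0!·2!·8!/11! = 1/495; Racah Σ t=0..0: t=0:+1/2880 = 1/2880; ⇒ 3j(1 4 5; -1 -2 3)² = 28/495, sgn +1
B: Δ = 0!·2!·8!/11! = 1/495; Racah Σ t=0..0: t=0:+1/1152 = 1/1152; ⇒ 3j(1 4 5; 1 0 -1)² = 1/33, sgn +1
I_A²/I_B² = (28/495)/(1/33) = 28/15

28/15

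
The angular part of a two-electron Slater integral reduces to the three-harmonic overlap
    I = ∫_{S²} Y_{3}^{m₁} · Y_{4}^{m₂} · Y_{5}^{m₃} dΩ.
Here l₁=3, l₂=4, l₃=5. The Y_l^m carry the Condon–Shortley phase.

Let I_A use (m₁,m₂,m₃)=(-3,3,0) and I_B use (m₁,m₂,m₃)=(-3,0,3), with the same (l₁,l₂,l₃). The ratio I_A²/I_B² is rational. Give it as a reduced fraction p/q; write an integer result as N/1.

Shared (l₁,l₂,l₃)=(3,4,5): N and (l;000)² cancel in I_A²/I_B².
A: Δ = 2!·4!·6!/13! = 1/180180; Racah Σ t=2..2: t=2:+1/5760 = 1/5760; ⇒ 3j(3 4 5; -3 3 0)² = 5/572, sgn -1
B: Δ = 2!·4!·6!/13! = 1/180180; Racah Σ t=2..2: t=2:+1/2304 = 1/2304; ⇒ 3j(3 4 5; -3 0 3)² = 5/143, sgn +1
I_A²/I_B² = (5/572)/(5/143) = 1/4

1/4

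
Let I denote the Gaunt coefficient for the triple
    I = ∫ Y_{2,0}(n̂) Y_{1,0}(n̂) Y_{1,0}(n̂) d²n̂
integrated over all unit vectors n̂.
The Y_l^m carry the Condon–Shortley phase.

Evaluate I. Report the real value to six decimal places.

0.252313

m-sum 0 ✓  L=4 even ✓  1≤1≤3 ✓
Π(2lᵢ+1) = 5×3×3 = 45
triangle coeff Δ(2,1,1) = 1/30
Σ_t [1,1]: t=1:−1/1 = -1/1
(3j)²=2/15 [(2 1 1; 0 0 0)], sign=+1
(m-triple is (0,0,0) — same symbol as above.)
⇒ 4πI² = 4/5
I = (+1)√(4/5/(4π)) = 0.25231325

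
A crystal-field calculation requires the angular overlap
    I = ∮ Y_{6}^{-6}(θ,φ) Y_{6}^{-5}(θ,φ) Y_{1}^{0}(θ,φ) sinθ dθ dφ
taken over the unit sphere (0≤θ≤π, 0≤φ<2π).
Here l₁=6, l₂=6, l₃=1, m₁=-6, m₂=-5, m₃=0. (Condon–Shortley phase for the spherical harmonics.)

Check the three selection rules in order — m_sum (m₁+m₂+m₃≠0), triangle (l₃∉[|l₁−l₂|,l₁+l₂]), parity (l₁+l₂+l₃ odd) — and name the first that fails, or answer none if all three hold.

Σmᵢ = -11  ✗
l₃∈[|l₁−l₂|,l₁+l₂]=[0,12], have l₃=1
Σlᵢ = 13 ⇒ odd

m_sum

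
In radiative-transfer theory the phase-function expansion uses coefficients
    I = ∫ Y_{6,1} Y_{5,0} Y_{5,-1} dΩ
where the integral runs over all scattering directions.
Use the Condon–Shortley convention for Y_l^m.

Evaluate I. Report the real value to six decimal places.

-0.072607

Rules hold: Σm=0, L=16 even, 1≤5≤11.
N = 13·11·11 = 1573
Δ = 6!·6!·4!/17! = 1/28588560
Racah Σ t=1..5: t=1:−1/345600 t=2:+1/13824 t=3:−1/5184 t=4:+1/13824 t=5:−1/345600 = -7/129600
⇒ 3j(6 5 5; 0 0 0)² = 80/7293, sgn +1
Racah Σ t=1..5: t=1:−1/138240 t=2:+1/10368 t=3:−1/6912 t=4:+1/34560 t=5:−1/2073600 = -7/259200
⇒ 3j(6 5 5; 1 0 -1)² = 28/7293, sgn -1
4πI² = N·(3j₀)²·(3jₘ)² = 2240/33813
I = -1·√(0.0662467/4π) = -0.07260679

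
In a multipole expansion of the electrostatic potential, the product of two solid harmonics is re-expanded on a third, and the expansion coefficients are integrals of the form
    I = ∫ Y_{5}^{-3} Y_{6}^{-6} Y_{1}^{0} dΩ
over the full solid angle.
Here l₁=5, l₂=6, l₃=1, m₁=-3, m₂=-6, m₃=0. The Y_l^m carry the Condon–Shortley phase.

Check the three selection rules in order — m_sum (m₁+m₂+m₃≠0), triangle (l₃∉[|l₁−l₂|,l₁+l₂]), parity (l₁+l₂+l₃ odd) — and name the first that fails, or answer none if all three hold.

m₁+m₂+m₃ = -3 − 6 + 0 = -9  ✗
triangle: |5−6|=1 ≤ l₃=1 ≤ 5+6=11
parity: l₁+l₂+l₃ = 12 is even

m_sum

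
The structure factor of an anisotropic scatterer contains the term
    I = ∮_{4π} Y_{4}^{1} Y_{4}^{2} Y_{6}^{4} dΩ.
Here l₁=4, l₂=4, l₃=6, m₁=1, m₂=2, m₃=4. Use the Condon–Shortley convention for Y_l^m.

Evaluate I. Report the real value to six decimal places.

Σmᵢ = 7 ≠ 0, so the φ-integral vanishes; I = 0

0.000000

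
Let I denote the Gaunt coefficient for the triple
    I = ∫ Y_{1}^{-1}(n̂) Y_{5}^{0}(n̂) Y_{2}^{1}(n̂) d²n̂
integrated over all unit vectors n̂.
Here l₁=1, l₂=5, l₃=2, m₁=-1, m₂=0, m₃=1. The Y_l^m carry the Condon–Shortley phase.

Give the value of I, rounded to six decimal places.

0.000000

|1−5|≤2≤1+5 violated ⇒ I = 0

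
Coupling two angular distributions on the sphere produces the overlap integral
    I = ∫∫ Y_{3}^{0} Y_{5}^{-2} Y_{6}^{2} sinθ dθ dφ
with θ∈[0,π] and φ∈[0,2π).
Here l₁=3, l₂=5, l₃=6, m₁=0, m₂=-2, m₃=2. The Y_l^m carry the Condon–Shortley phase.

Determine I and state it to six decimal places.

0.058844

Rules hold: Σm=0, L=14 even, 2≤6≤8.
N = 7·11·13 = 1001
Δ = 2!·4!·8!/15! = 1/675675
Racah Σ t=0..2: t=0:+1/8640 t=1:−1/2304 t=2:+1/8640 = -7/34560
⇒ 3j(3 5 6; 0 0 0)² = 7/429, sgn -1
Racah Σ t=0..2: t=0:+1/8640 t=1:−1/5760 t=2:+1/60480 = -1/24192
⇒ 3j(3 5 6; 0 -2 2)² = 8/3003, sgn -1
4πI² = N·(3j₀)²·(3jₘ)² = 56/1287
I = +1·√(0.043512/4π) = 0.05884368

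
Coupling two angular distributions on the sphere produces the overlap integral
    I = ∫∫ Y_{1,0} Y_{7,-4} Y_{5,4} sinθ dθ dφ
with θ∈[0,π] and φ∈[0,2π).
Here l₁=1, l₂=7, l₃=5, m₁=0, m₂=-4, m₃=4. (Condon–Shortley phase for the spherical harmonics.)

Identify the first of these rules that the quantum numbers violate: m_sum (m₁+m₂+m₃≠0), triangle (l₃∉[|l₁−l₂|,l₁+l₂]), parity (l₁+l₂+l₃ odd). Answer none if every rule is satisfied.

triangle

azimuthal sum: 0 − 4 + 4 = 0  ✓
6 ≤ 5 ≤ 8 (triangle on l)  ✗
L = 1 + 7 + 5 = 13 (odd)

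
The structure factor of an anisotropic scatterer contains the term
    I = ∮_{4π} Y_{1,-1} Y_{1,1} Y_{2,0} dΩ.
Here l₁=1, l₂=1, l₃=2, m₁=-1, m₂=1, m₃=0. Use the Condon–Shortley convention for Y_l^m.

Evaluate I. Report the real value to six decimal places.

0.126157

m-sum 0 ✓  L=4 even ✓  0≤2≤2 ✓
Π(2lᵢ+1) = 3×3×5 = 45
triangle coeff Δ(1,1,2) = 1/30
Σ_t [0,0]: t=0:+1/1 = 1/1
(3j)²=2/15 [(1 1 2; 0 0 0)], sign=+1
Σ_t [0,0]: t=0:+1/4 = 1/4
(3j)²=1/30 [(1 1 2; -1 1 0)], sign=+1
⇒ 4πI² = 1/5
I = (+1)√(1/5/(4π)) = 0.12615663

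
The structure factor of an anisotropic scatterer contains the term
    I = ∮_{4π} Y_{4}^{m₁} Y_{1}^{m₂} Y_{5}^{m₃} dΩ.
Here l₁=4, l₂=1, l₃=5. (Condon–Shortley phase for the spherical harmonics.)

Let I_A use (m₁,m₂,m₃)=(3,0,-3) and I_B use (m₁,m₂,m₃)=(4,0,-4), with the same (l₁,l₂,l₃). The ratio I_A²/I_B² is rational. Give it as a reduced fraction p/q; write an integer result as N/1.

16/9

l's match ⇒ only the (l;m) 3-j factors differ between A and B.
A: triangle coeff Δ(4,1,5) = 1/495; Σ_t [0,0]: t=0:+1/5040 = 1/5040; (3j)²=16/495 [(4 1 5; 3 0 -3)], sign=+1
B: triangle coeff Δ(4,1,5) = 1/495; Σ_t [0,0]: t=0:+1/40320 = 1/40320; (3j)²=1/55 [(4 1 5; 4 0 -4)], sign=-1
I_A²/I_B² = (16/495)/(1/55) = 16/9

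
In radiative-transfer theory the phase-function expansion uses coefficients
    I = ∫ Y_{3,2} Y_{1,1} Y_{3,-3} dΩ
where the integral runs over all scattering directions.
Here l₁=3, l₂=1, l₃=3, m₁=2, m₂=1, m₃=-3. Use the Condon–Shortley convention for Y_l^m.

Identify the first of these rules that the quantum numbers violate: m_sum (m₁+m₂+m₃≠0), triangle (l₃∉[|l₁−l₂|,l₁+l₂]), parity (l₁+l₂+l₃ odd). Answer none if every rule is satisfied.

parity

Σmᵢ = 0  ✓
l₃∈[|l₁−l₂|,l₁+l₂]=[2,4], have l₃=3  ✓
Σlᵢ = 7 ⇒ odd  ✗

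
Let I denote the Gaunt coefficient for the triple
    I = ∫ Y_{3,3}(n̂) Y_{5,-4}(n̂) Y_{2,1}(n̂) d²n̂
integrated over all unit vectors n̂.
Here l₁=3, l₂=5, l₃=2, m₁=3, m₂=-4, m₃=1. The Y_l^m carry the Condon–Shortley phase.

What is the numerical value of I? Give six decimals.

0.219610

m-sum 0 ✓  L=10 even ✓  2≤2≤8 ✓
Π(2lᵢ+1) = 7×11×5 = 385
triangle coeff Δ(3,5,2) = 1/2310
Σ_t [3,3]: t=3:−1/144 = -1/144
(3j)²=10/231 [(3 5 2; 0 0 0)], sign=-1
Σ_t [0,0]: t=0:+1/4320 = 1/4320
(3j)²=2/55 [(3 5 2; 3 -4 1)], sign=-1
⇒ 4πI² = 20/33
I = (+1)√(20/33/(4π)) = 0.21961050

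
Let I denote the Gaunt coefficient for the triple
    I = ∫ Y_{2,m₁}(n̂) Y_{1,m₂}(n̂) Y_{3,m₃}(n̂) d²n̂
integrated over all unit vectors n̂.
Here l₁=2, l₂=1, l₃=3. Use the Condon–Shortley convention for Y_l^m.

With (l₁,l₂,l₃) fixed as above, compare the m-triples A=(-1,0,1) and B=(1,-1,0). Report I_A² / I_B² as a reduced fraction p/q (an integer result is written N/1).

Same 2,1,3: normalisation and zero-m 3j drop out of the ratio.
A: Δ: 0! 4! 2! / 7! → 1/105; sum: t=0:+1/6 = 1/6; 3j²(2 1 3; -1 0 1) = Δ·Π!·Σ² = 8/105  (sign +1)
B: Δ: 0! 4! 2! / 7! → 1/105; sum: t=0:+1/12 = 1/12; 3j²(2 1 3; 1 -1 0) = Δ·Π!·Σ² = 1/35  (sign -1)
I_A²/I_B² = (8/105)/(1/35) = 8/3

8/3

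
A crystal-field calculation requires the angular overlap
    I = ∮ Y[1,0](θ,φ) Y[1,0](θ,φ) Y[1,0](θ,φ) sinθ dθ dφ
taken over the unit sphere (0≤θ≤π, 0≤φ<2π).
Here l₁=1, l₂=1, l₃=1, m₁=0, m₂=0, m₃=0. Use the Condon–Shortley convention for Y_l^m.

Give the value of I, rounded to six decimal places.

0.000000

Σlᵢ=3 odd — θ-integrand is odd under cosθ→−cosθ; I=0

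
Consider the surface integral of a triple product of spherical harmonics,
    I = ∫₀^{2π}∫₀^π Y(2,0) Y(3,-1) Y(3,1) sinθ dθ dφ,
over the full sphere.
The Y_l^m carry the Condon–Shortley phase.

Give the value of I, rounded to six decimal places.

m-sum 0 ✓  L=8 even ✓  1≤3≤5 ✓
Π(2lᵢ+1) = 5×7×7 = 245
triangle coeff Δ(2,3,3) = 1/3780
Σ_t [0,2]: t=0:+1/24 t=1:−1/4 t=2:+1/24 = -1/6
(3j)²=4/105 [(2 3 3; 0 0 0)], sign=+1
Σ_t [0,2]: t=0:+1/16 t=1:−1/6 t=2:+1/96 = -3/32
(3j)²=3/140 [(2 3 3; 0 -1 1)], sign=-1
⇒ 4πI² = 1/5
I = (-1)√(1/5/(4π)) = -0.12615663

-0.126157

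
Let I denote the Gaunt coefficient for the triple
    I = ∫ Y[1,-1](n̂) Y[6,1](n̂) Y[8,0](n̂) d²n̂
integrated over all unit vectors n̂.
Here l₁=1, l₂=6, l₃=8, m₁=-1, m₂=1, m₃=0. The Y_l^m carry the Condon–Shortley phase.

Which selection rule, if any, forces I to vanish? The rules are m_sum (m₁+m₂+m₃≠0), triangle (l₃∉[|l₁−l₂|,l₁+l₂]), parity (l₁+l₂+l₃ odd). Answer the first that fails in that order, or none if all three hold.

azimuthal sum: -1 + 1 + 0 = 0  ✓
5 ≤ 8 ≤ 7 (triangle on l)  ✗
L = 1 + 6 + 8 = 15 (odd)

triangle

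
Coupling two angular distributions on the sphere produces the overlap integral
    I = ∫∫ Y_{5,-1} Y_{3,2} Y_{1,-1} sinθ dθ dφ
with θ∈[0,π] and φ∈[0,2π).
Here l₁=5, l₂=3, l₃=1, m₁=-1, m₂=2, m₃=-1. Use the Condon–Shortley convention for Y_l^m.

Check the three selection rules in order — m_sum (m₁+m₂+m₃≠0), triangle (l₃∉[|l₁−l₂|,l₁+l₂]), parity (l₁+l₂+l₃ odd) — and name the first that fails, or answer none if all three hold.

triangle

Σmᵢ = 0  ✓
l₃∈[|l₁−l₂|,l₁+l₂]=[2,8], have l₃=1  ✗
Σlᵢ = 9 ⇒ odd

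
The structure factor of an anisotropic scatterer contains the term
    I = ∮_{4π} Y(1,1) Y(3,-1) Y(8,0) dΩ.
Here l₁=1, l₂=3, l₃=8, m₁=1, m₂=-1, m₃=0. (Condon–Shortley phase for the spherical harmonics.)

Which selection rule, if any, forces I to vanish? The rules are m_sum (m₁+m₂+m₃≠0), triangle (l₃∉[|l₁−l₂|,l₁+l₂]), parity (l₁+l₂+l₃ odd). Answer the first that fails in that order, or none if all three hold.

Σmᵢ = 0  ✓
l₃∈[|l₁−l₂|,l₁+l₂]=[2,4], have l₃=8  ✗
Σlᵢ = 12 ⇒ even

triangle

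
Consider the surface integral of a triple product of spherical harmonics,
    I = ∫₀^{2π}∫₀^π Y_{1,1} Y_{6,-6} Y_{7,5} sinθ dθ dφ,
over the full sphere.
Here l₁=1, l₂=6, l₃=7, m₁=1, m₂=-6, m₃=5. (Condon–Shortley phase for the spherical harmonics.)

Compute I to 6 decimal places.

m-sum 0 ✓  L=14 even ✓  5≤7≤7 ✓
Π(2lᵢ+1) = 3×13×15 = 585
triangle coeff Δ(1,6,7) = 1/1365
Σ_t [0,0]: t=0:+1/518400 = 1/518400
(3j)²=7/195 [(1 6 7; 0 0 0)], sign=-1
Σ_t [0,0]: t=0:+1/958003200 = 1/958003200
(3j)²=1/1365 [(1 6 7; 1 -6 5)], sign=+1
⇒ 4πI² = 1/65
I = (-1)√(1/65/(4π)) = -0.03498955

-0.034990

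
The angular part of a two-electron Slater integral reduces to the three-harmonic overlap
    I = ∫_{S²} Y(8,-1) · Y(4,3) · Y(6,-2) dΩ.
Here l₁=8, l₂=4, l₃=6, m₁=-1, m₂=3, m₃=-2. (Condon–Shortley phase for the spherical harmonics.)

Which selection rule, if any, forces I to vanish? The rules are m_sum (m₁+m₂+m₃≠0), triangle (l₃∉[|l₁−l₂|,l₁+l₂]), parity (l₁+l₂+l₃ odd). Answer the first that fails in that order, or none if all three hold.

Σmᵢ = 0  ✓
l₃∈[|l₁−l₂|,l₁+l₂]=[4,12], have l₃=6  ✓
Σlᵢ = 18 ⇒ even  ✓

none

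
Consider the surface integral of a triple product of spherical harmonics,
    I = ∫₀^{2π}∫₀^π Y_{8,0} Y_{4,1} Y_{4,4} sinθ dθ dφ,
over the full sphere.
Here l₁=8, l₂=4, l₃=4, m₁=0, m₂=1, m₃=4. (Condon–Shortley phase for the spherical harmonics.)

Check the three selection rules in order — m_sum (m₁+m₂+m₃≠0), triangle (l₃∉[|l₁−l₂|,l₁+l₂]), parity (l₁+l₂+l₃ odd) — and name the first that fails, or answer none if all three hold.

m_sum

azimuthal sum: 0 + 1 + 4 = 5  ✗
4 ≤ 4 ≤ 12 (triangle on l)
L = 8 + 4 + 4 = 16 (even)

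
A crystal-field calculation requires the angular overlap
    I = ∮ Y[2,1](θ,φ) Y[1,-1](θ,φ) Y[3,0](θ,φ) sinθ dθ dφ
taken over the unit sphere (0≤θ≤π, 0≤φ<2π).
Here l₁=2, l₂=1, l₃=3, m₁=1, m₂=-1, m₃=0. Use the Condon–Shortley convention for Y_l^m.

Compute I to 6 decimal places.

Checks pass: Σm=0; 6 even; l₃=3∈[1,3].
(2·2+1)(2·1+1)(2·3+1) = 105
Δ: 0! 4! 2! / 7! → 1/105
sum: t=0:+1/4 = 1/4
3j²(2 1 3; 0 0 0) = Δ·Π!·Σ² = 3/35  (sign -1)
sum: t=0:+1/12 = 1/12
3j²(2 1 3; 1 -1 0) = Δ·Π!·Σ² = 1/35  (sign -1)
combine: 4πI² = 105·3/35·1/35 = 9/35
take √, sign +1: I = 0.14304817

0.143048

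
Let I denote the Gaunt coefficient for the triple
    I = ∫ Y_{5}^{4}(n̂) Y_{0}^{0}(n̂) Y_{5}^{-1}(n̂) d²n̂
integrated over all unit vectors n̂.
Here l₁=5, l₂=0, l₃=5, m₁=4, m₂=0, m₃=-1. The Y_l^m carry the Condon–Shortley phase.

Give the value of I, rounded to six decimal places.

0.000000

Σmᵢ = 3 ≠ 0, so the φ-integral vanishes; I = 0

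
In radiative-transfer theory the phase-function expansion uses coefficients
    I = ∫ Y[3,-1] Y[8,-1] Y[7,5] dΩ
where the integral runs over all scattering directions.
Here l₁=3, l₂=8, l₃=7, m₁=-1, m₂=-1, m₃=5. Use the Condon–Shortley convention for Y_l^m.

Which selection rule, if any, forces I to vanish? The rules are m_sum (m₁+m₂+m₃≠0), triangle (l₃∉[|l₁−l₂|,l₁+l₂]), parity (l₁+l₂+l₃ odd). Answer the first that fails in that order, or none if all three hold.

Σmᵢ = 3  ✗
l₃∈[|l₁−l₂|,l₁+l₂]=[5,11], have l₃=7
Σlᵢ = 18 ⇒ even

m_sum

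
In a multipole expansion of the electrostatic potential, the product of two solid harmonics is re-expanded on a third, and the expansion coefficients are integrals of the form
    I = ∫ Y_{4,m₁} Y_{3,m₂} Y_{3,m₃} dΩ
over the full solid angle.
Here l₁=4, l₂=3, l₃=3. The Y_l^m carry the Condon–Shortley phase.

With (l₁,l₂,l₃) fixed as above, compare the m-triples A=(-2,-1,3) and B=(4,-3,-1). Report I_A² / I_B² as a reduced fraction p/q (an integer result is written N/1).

Same 4,3,3: normalisation and zero-m 3j drop out of the ratio.
A: Δ: 4! 4! 2! / 11! → 1/34650; sum: t=2:+1/192 = 1/192; 3j²(4 3 3; -2 -1 3) = Δ·Π!·Σ² = 3/77  (sign +1)
B: Δ: 4! 4! 2! / 11! → 1/34650; sum: t=0:+1/1152 = 1/1152; 3j²(4 3 3; 4 -3 -1) = Δ·Π!·Σ² = 1/33  (sign +1)
I_A²/I_B² = (3/77)/(1/33) = 9/7

9/7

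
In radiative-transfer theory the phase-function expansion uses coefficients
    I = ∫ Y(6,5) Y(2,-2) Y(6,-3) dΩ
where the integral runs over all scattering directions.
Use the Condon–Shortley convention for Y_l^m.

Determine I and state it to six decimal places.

0.120286

Checks pass: Σm=0; 14 even; l₃=6∈[4,8].
(2·6+1)(2·2+1)(2·6+1) = 845
Δ: 2! 10! 2! / 15! → 1/90090
sum: t=0:+1/69120 t=1:−1/14400 t=2:+1/69120 = -7/172800
3j²(6 2 6; 0 0 0) = Δ·Π!·Σ² = 14/715  (sign -1)
sum: t=0:+1/1451520 = 1/1451520
3j²(6 2 6; 5 -2 -3) = Δ·Π!·Σ² = 1/91  (sign -1)
combine: 4πI² = 845·14/715·1/91 = 2/11
take √, sign +1: I = 0.12028562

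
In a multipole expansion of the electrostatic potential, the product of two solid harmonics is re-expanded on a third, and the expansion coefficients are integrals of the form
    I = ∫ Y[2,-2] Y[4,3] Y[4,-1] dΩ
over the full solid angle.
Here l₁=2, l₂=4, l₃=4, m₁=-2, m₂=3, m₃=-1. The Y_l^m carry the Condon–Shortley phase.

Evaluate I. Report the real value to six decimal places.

0.159270

m-sum 0 ✓  L=10 even ✓  2≤4≤6 ✓
Π(2lᵢ+1) = 5×9×9 = 405
triangle coeff Δ(2,4,4) = 1/13860
Σ_t [0,2]: t=0:+1/192 t=1:−1/36 t=2:+1/192 = -5/288
(3j)²=20/693 [(2 4 4; 0 0 0)], sign=-1
Σ_t [2,2]: t=2:+1/480 = 1/480
(3j)²=3/110 [(2 4 4; -2 3 -1)], sign=-1
⇒ 4πI² = 270/847
I = (+1)√(270/847/(4π)) = 0.15927046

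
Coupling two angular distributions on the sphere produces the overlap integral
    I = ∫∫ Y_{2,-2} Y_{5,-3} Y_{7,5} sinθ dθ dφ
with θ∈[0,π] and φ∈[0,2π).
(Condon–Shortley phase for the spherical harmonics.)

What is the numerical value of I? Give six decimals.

Rules hold: Σm=0, L=14 even, 3≤7≤7.
N = 5·11·15 = 825
Δ = 0!·4!·10!/15! = 1/15015
Racah Σ t=0..0: t=0:+1/57600 = 1/57600
⇒ 3j(2 5 7; 0 0 0)² = 21/715, sgn -1
Racah Σ t=0..0: t=0:+1/1935360 = 1/1935360
⇒ 3j(2 5 7; -2 -3 5)² = 3/91, sgn +1
4πI² = N·(3j₀)²·(3jₘ)² = 135/169
I = -1·√(0.798817/4π) = -0.25212656

-0.252127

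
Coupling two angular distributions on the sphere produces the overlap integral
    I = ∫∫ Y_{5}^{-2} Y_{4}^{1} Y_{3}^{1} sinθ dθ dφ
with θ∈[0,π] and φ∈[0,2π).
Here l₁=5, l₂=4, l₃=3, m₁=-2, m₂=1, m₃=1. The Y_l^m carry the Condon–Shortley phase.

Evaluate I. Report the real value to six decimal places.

0.148044

m-sum 0 ✓  L=12 even ✓  1≤3≤9 ✓
Π(2lᵢ+1) = 11×9×7 = 693
triangle coeff Δ(5,4,3) = 1/180180
Σ_t [2,4]: t=2:+1/576 t=3:−1/144 t=4:+1/576 = -1/288
(3j)²=20/1001 [(5 4 3; 0 0 0)], sign=+1
Σ_t [3,5]: t=3:−1/1728 t=4:+1/288 t=5:−1/960 = 1/540
(3j)²=128/6435 [(5 4 3; -2 1 1)], sign=+1
⇒ 4πI² = 512/1859
I = (+1)√(512/1859/(4π)) = 0.14804384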